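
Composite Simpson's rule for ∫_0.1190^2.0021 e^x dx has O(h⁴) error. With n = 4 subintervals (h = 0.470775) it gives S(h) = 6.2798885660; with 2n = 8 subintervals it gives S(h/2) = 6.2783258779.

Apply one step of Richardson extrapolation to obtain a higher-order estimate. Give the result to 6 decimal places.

6.278222

Method order is 4; weight 2^4 = 16.
Difference of the inputs: 6.2783258779 − 6.2798885660 = -0.0015626881
Divide by 2^4 − 1 = 15: (-0.0015626881)/15 = -0.0001041792
R = A(h/2) + (A(h/2) − A(h))/15 = 6.2783258779 − 0.0001041792 = 6.2782216987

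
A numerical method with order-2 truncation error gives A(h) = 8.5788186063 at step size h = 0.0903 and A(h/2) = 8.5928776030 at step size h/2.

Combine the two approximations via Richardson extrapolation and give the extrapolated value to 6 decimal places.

Leading term ∝ h^2; use weight 4 = 2^2.
Top: 4(8.5928776030) − (8.5788186063) = 25.7926918057
R = 25.7926918057/3 = 8.5975639352

8.597564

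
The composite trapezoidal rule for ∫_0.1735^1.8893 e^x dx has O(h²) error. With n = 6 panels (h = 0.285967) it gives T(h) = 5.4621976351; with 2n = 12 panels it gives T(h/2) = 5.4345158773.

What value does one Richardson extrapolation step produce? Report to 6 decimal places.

5.425289

Leading term ∝ h^2; use weight 4 = 2^2.
Weighted: 21.7380635092 − 5.4621976351 = 16.2758658741
Extrapolated: 16.2758658741 / 3 = 5.4252886247
Shift from A(h/2): −0.0092272526.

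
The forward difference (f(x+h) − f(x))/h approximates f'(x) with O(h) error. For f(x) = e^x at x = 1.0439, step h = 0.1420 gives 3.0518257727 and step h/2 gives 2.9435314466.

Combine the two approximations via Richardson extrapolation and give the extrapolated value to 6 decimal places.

Leading term ∝ h^1; use weight 2 = 2^1.
2^1·A(h/2) = 5.8870628932; minus A(h) gives 2.8352371205.
Divide by 2^1 − 1 = 1.
Result: 2.8352371205
Correction |R − A(h/2)| = 1.083e-01; gap |A(h/2) − A(h)| = 1.083e-01.

2.835237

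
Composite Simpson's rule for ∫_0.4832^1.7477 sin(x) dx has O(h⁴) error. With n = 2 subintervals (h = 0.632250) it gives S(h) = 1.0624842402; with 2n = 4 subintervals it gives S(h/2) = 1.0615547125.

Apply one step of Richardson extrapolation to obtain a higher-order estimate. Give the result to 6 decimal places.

1.061493

r = 4, so 2^r = 16.
2^4*A(h/2) = 16.9848754000; minus A(h) gives 15.9223911598.
Extrapolated: 15.9223911598 / 15 = 1.0614927440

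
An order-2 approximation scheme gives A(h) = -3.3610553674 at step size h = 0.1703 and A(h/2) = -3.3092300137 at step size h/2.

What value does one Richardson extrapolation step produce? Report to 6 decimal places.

-3.291955

r = 2, so 2^r = 4.
2^2*A(h/2) = -13.2369200548; minus A(h) gives -9.8758646874.
Extrapolated: (-9.8758646874) / 3 = -3.2919548958
Shift from A(h/2): +0.0172751179.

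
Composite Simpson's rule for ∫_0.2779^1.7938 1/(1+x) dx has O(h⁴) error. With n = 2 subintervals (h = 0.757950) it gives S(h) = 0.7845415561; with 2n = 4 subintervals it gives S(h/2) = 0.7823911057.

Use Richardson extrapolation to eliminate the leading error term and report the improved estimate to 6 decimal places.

0.782248

Error is O(h^4); halving h shrinks it by 2^4 = 16.
2^4·A(h/2) = 12.5182576912; minus A(h) gives 11.7337161351.
(16·0.7823911057 − 0.7845415561)/(16 − 1) = 0.7822477423
Shift from A(h/2): −0.0001433634.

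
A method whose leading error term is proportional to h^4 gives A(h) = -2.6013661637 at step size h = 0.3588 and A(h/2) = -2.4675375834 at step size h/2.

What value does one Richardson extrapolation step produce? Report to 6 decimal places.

-2.458616

r = 4: numerator weight 16, denominator 15.
Top: 16(-2.4675375834) − (-2.6013661637) = -36.8792351707
Denominator 16 − 1 = 15.
(16*(-2.4675375834) − (-2.6013661637))/(16 − 1) = -2.4586156780
Correction |R − A(h/2)| = 8.922e-03; gap |A(h/2) − A(h)| = 1.338e-01.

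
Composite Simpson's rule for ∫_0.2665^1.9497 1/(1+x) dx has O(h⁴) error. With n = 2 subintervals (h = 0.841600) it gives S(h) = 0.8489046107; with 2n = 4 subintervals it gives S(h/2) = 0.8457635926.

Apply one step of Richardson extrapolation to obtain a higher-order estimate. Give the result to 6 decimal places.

r = 4: numerator weight 16, denominator 15.
2^4 × A(h/2) = 13.5322174816; minus A(h) gives 12.6833128709.
12.6833128709 ÷ 15 = 0.8455541914
Shift from A(h/2): −0.0002094012.

0.845554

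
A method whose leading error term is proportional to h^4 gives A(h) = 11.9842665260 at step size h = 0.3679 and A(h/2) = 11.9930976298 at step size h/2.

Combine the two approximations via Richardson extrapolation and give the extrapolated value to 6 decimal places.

The method has order 4: 2^4 = 16.
16·11.9930976298 = 191.8895620768; 191.8895620768 − 11.9842665260 = 179.9052955508
Divide by 2^4 − 1 = 15.
(16·11.9930976298 − 11.9842665260)/(16 − 1) = 11.9936863701
Shift from A(h/2): +0.0005887403.

11.993686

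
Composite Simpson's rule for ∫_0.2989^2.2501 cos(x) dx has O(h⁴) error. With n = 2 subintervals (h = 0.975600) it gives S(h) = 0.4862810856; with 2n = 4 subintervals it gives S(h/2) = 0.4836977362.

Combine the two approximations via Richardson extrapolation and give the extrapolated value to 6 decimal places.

0.483526

With r = 4 the leading error scales as h^4, so the weight is 2^4 = 16.
16·0.4836977362 = 7.7391637792; subtract 0.4862810856 → 7.2528826936
7.2528826936 ÷ 15 = 0.4835255129
Correction |R − A(h/2)| = 1.722e-04; gap |A(h/2) − A(h)| = 2.583e-03.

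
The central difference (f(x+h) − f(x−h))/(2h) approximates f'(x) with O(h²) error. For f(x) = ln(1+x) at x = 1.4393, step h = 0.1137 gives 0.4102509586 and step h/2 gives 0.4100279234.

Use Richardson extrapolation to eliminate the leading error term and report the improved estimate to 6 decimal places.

Error is O(h^2); halving h shrinks it by 2^2 = 4.
4×0.4100279234 = 1.6401116936; subtract 0.4102509586 → 1.2298607350
Denominator 4 − 1 = 3.
R = 1.2298607350/3 = 0.4099535783
Shift from A(h/2): −0.0000743451.

0.409954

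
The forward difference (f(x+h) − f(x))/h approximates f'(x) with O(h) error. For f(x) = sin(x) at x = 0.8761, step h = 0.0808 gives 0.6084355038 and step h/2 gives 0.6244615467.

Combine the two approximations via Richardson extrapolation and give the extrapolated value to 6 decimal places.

Order 1 gives 2^r = 2 and 2^r − 1 = 1.
Weighted: 1.2489230934 − 0.6084355038 = 0.6404875896
Denominator 2 − 1 = 1.
Result: 0.6404875896
Correction |R − A(h/2)| = 1.603e-02; gap |A(h/2) − A(h)| = 1.603e-02.

0.640488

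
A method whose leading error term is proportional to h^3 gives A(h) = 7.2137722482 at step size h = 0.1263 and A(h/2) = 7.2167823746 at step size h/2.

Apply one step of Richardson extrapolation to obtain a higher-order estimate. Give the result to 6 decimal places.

With r = 3 the leading error scales as h^3, so the weight is 2^3 = 8.
Weighted: 57.7342589968 − 7.2137722482 = 50.5204867486
50.5204867486 ÷ 7 = 7.2172123927
Correction |R − A(h/2)| = 4.300e-04; gap |A(h/2) − A(h)| = 3.010e-03.

7.217212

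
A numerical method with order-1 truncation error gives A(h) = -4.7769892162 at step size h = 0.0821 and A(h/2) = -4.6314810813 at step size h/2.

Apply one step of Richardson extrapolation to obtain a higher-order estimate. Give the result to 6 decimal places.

-4.485973

r = 1: numerator weight 2, denominator 1.
Weighted: (-9.2629621626) − (-4.7769892162) = -4.4859729464
Extrapolated: (-4.4859729464) / 1 = -4.4859729464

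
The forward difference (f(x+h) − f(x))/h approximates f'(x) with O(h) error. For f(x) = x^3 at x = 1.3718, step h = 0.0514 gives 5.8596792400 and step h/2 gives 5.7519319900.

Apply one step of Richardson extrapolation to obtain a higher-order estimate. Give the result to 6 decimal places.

Leading term ∝ h^1; use weight 2 = 2^1.
Weighted: 11.5038639800 − 5.8596792400 = 5.6441847400
Divide by 2^1 − 1 = 1.
(2 × 5.7519319900 − 5.8596792400)/(2 − 1) = 5.6441847400

5.644185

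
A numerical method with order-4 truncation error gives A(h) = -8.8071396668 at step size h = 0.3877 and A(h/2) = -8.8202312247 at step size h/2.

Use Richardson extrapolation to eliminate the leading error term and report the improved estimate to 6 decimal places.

With r = 4 the leading error scales as h^4, so the weight is 2^4 = 16.
Weighted: (-141.1236995952) − (-8.8071396668) = -132.3165599284
Denominator 16 − 1 = 15.
Extrapolated: (-132.3165599284) / 15 = -8.8211039952

-8.821104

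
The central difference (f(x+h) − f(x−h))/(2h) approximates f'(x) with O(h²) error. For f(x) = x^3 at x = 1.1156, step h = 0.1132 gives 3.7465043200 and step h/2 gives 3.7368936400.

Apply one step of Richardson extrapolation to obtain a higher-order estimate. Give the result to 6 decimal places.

The method has order 2: 2^2 = 4.
Top: 4(3.7368936400) − (3.7465043200) = 11.2010702400
11.2010702400 ÷ 3 = 3.7336900800
Correction |R − A(h/2)| = 3.204e-03; gap |A(h/2) − A(h)| = 9.611e-03.

3.733690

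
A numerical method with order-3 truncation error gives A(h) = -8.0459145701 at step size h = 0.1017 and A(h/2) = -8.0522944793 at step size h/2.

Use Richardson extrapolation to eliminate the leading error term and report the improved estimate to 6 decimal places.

-8.053206

Method order is 3; weight 2^3 = 8.
Top: 8(-8.0522944793) − (-8.0459145701) = -56.3724412643
(-56.3724412643) ÷ 7 = -8.0532058949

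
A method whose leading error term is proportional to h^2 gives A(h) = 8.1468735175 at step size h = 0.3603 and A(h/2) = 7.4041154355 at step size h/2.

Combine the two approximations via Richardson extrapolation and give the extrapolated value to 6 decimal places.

7.156529

Order 2 gives 2^r = 4 and 2^r − 1 = 3.
4*7.4041154355 − 8.1468735175 = 21.4695882245
Denominator 4 − 1 = 3.
(4*7.4041154355 − 8.1468735175)/(4 − 1) = 7.1565294082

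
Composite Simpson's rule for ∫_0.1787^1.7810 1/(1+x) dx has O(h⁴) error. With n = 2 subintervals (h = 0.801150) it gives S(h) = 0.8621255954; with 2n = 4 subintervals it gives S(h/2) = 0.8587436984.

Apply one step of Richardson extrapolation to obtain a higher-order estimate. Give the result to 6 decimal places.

Method order is 4; weight 2^4 = 16.
Numerator 16·A(h/2) − A(h) = 16·0.8587436984 − 0.8621255954 = 12.8777735790
R = 12.8777735790/15 = 0.8585182386
Shift from A(h/2): −0.0002254598.

0.858518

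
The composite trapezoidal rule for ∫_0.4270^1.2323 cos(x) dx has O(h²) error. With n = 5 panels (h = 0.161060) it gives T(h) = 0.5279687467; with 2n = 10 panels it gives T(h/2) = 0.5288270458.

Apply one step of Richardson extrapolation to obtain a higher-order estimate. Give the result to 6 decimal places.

r = 2, so 2^r = 4.
4×0.5288270458 = 2.1153081832; subtract 0.5279687467 → 1.5873394365
Denominator 4 − 1 = 3.
1.5873394365 ÷ 3 = 0.5291131455

0.529113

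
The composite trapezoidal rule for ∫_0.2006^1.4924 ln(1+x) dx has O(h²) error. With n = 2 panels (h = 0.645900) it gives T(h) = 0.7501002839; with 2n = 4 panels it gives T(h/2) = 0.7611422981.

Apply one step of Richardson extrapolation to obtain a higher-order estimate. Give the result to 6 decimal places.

Error is O(h^2); halving h shrinks it by 2^2 = 4.
4·0.7611422981 = 3.0445691924; 3.0445691924 − 0.7501002839 = 2.2944689085
R = 2.2944689085/3 = 0.7648229695

0.764823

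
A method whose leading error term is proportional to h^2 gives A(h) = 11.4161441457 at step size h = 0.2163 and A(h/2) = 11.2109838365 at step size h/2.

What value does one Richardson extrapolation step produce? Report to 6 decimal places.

With r = 2 the leading error scales as h^2, so the weight is 2^2 = 4.
4*11.2109838365 − 11.4161441457 = 33.4277912003
Extrapolated: 33.4277912003 / 3 = 11.1425970668
Correction |R − A(h/2)| = 6.839e-02; gap |A(h/2) − A(h)| = 2.052e-01.

11.142597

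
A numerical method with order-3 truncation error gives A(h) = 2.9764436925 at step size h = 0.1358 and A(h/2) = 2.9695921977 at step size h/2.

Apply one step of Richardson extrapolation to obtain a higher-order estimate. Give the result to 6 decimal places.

2.968613

Method order is 3; weight 2^3 = 8.
8×2.9695921977 − 2.9764436925 = 20.7802938891
Extrapolated: 20.7802938891 / 7 = 2.9686134127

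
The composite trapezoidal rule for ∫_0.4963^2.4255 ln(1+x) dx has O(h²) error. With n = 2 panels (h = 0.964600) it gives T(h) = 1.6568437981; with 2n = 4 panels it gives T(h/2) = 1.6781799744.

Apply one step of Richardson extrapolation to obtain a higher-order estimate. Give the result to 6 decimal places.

1.685292

Error is O(h^2); halving h shrinks it by 2^2 = 4.
Top: 4(1.6781799744) − (1.6568437981) = 5.0558760995
(4*1.6781799744 − 1.6568437981)/(4 − 1) = 1.6852920332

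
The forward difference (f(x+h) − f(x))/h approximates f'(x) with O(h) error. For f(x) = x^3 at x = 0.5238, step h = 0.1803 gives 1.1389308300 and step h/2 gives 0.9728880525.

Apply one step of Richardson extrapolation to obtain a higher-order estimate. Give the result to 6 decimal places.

0.806845

r = 1: numerator weight 2, denominator 1.
2 × 0.9728880525 − 1.1389308300 = 0.8068452750
0.8068452750 ÷ 1 = 0.8068452750
Shift from A(h/2): −0.1660427775.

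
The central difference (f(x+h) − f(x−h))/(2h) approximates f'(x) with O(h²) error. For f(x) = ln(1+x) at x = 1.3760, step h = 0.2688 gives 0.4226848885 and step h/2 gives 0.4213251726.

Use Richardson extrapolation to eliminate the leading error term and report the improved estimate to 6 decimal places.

Error is O(h^2); halving h shrinks it by 2^2 = 4.
Top: 4(0.4213251726) − (0.4226848885) = 1.2626158019
Denominator 4 − 1 = 3.
1.2626158019 ÷ 3 = 0.4208719340
Shift from A(h/2): −0.0004532386.

0.420872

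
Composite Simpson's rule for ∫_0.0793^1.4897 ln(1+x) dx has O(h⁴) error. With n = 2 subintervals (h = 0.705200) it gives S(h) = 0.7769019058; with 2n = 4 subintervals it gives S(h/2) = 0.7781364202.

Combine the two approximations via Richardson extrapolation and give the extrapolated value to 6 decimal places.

0.778219

r = 4, so 2^r = 16.
Top: 16(0.7781364202) − (0.7769019058) = 11.6732808174
(16 × 0.7781364202 − 0.7769019058)/(16 − 1) = 0.7782187212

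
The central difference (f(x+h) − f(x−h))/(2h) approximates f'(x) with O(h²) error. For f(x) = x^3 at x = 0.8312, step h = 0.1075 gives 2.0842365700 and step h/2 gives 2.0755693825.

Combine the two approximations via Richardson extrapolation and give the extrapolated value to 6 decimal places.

2.072680

The method has order 2: 2^2 = 4.
4×2.0755693825 − 2.0842365700 = 6.2180409600
Denominator 4 − 1 = 3.
Result: 2.0726803200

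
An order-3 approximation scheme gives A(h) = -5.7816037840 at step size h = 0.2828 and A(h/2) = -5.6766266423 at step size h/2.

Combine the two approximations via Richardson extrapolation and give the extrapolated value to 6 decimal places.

-5.661630

The method has order 3: 2^3 = 8.
Top: 8(-5.6766266423) − (-5.7816037840) = -39.6314093544
R = (-39.6314093544)/7 = -5.6616299078
Correction |R − A(h/2)| = 1.500e-02; gap |A(h/2) − A(h)| = 1.050e-01.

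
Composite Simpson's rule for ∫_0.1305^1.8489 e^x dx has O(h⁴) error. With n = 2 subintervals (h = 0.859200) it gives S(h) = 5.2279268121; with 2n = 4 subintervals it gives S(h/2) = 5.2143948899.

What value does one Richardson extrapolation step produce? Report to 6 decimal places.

r = 4, so 2^r = 16.
16·5.2143948899 − 5.2279268121 = 78.2023914263
78.2023914263 ÷ 15 = 5.2134927618

5.213493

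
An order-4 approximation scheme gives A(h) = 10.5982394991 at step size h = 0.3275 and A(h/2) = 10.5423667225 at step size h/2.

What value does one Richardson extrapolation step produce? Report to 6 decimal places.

10.538642

With r = 4 the leading error scales as h^4, so the weight is 2^4 = 16.
Numerator 16×A(h/2) − A(h) = 16×10.5423667225 − 10.5982394991 = 158.0796280609
Divide by 2^4 − 1 = 15.
Result: 10.5386418707
Correction |R − A(h/2)| = 3.725e-03; gap |A(h/2) − A(h)| = 5.587e-02.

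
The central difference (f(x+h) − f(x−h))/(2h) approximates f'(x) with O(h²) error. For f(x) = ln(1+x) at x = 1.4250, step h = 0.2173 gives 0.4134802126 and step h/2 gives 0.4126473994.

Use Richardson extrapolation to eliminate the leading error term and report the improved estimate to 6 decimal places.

Order 2 gives 2^r = 4 and 2^r − 1 = 3.
Numerator 4*A(h/2) − A(h) = 4*0.4126473994 − 0.4134802126 = 1.2371093850
Divide by 2^2 − 1 = 3.
Extrapolated: 1.2371093850 / 3 = 0.4123697950
Correction |R − A(h/2)| = 2.776e-04; gap |A(h/2) − A(h)| = 8.328e-04.

0.412370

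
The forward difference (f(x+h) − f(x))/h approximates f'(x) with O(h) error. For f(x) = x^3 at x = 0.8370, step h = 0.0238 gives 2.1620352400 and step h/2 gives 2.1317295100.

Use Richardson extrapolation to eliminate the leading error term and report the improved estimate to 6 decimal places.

r = 1, so 2^r = 2.
Numerator 2×A(h/2) − A(h) = 2×2.1317295100 − 2.1620352400 = 2.1014237800
Divide by 2^1 − 1 = 1.
R = 2.1014237800/1 = 2.1014237800
Gap between inputs: 3.031e-02; correction applied: −0.0303057300.

2.101424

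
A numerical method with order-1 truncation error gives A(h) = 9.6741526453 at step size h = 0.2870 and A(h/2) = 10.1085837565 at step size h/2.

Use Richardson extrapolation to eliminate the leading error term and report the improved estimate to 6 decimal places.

The method has order 1: 2^1 = 2.
Weighted: 20.2171675130 − 9.6741526453 = 10.5430148677
10.5430148677 ÷ 1 = 10.5430148677

10.543015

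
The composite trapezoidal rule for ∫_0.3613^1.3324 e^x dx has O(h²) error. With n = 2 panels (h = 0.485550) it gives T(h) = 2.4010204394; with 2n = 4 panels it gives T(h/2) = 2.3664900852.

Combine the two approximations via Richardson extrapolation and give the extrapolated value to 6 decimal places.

r = 2, so 2^r = 4.
4*2.3664900852 = 9.4659603408; 9.4659603408 − 2.4010204394 = 7.0649399014
Divide by 2^2 − 1 = 3.
Extrapolated: 7.0649399014 / 3 = 2.3549799671

2.354980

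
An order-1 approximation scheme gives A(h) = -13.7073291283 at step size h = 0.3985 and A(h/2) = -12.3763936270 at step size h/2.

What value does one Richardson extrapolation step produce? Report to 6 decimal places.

-11.045458

Order 1 gives 2^r = 2 and 2^r − 1 = 1.
Difference of the inputs: -12.3763936270 − (-13.7073291283) = 1.3309355013
Divide by 2^1 − 1 = 1: 1.3309355013/1 = 1.3309355013
R = -12.3763936270 + 1.3309355013 = -11.0454581257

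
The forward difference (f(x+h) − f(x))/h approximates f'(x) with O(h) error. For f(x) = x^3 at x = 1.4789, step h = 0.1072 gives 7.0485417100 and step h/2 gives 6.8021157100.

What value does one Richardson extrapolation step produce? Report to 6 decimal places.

6.555690

Method order is 1; weight 2^1 = 2.
Weighted: 13.6042314200 − 7.0485417100 = 6.5556897100
6.5556897100 ÷ 1 = 6.5556897100
Correction |R − A(h/2)| = 2.464e-01; gap |A(h/2) − A(h)| = 2.464e-01.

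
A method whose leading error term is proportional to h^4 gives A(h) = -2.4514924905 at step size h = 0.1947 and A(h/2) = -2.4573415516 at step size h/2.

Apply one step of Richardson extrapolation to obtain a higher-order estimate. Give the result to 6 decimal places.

-2.457731

Error is O(h^4); halving h shrinks it by 2^4 = 16.
2^4·A(h/2) = -39.3174648256; minus A(h) gives -36.8659723351.
Denominator 16 − 1 = 15.
R = (-36.8659723351)/15 = -2.4577314890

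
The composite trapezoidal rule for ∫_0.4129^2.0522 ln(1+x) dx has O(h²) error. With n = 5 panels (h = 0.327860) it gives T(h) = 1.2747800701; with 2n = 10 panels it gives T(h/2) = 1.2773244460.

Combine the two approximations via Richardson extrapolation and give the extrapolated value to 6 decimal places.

1.278173

Leading term ∝ h^2; use weight 4 = 2^2.
A(h/2) − A(h) = 1.2773244460 − 1.2747800701 = 0.0025443759
Correction (A(h/2) − A(h))/(4 − 1) = 0.0025443759/3 = 0.0008481253
R = 1.2773244460 + 0.0008481253 = 1.2781725713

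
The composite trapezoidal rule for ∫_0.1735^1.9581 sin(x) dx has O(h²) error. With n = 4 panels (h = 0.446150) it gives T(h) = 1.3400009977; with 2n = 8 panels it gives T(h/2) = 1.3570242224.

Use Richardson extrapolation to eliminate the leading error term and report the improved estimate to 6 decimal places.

With r = 2 the leading error scales as h^2, so the weight is 2^2 = 4.
4 × 1.3570242224 = 5.4280968896; 5.4280968896 − 1.3400009977 = 4.0880958919
Denominator 4 − 1 = 3.
(4 × 1.3570242224 − 1.3400009977)/(4 − 1) = 1.3626986306
Shift from A(h/2): +0.0056744082.

1.362699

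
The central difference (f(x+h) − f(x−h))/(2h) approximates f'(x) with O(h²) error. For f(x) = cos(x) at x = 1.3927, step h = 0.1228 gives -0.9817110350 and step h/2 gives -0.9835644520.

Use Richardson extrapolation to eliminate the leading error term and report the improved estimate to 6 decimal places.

-0.984182

Order 2 gives 2^r = 4 and 2^r − 1 = 3.
4*(-0.9835644520) = -3.9342578080; (-3.9342578080) − (-0.9817110350) = -2.9525467730
Divide by 2^2 − 1 = 3.
Extrapolated: (-2.9525467730) / 3 = -0.9841822577
Correction |R − A(h/2)| = 6.178e-04; gap |A(h/2) − A(h)| = 1.853e-03.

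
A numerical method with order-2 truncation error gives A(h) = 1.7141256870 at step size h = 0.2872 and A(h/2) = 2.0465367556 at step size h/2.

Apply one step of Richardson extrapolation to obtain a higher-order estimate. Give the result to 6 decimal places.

Leading term ∝ h^2; use weight 4 = 2^2.
4*2.0465367556 = 8.1861470224; 8.1861470224 − 1.7141256870 = 6.4720213354
Divide by 2^2 − 1 = 3.
6.4720213354 ÷ 3 = 2.1573404451

2.157340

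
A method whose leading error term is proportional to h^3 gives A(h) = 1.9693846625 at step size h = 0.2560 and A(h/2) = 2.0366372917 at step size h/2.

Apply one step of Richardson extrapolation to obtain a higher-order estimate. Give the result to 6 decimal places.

The method has order 3: 2^3 = 8.
A(h/2) − A(h) = 2.0366372917 − 1.9693846625 = 0.0672526292
Correction (A(h/2) − A(h))/(8 − 1) = 0.0672526292/7 = 0.0096075185
R = A(h/2) + (A(h/2) − A(h))/7 = 2.0366372917 + 0.0096075185 = 2.0462448102
Gap between inputs: 6.725e-02; correction applied: +0.0096075185.

2.046245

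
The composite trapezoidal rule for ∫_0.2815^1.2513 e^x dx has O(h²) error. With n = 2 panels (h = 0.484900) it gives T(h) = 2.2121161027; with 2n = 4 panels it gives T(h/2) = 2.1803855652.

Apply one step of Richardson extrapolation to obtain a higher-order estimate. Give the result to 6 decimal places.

The method has order 2: 2^2 = 4.
4 × 2.1803855652 = 8.7215422608; subtract 2.2121161027 → 6.5094261581
Divide by 2^2 − 1 = 3.
Extrapolated: 6.5094261581 / 3 = 2.1698087194
Shift from A(h/2): −0.0105768458.

2.169809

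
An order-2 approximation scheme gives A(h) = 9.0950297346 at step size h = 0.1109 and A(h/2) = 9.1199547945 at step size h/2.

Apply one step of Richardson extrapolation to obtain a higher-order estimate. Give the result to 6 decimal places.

9.128263

r = 2: numerator weight 4, denominator 3.
4*9.1199547945 = 36.4798191780; subtract 9.0950297346 → 27.3847894434
Denominator 4 − 1 = 3.
R = 27.3847894434/3 = 9.1282631478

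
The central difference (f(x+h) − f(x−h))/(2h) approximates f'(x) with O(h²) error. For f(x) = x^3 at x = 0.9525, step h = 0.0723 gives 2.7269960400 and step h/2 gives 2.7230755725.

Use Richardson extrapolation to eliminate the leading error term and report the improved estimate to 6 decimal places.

r = 2: numerator weight 4, denominator 3.
2^2×A(h/2) = 10.8923022900; minus A(h) gives 8.1653062500.
Divide by 2^2 − 1 = 3.
(4×2.7230755725 − 2.7269960400)/(4 − 1) = 2.7217687500
Shift from A(h/2): −0.0013068225.

2.721769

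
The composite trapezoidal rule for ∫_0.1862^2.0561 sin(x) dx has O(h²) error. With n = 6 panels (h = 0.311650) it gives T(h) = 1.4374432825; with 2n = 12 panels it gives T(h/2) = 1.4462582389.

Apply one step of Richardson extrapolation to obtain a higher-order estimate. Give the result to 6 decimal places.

1.449197

Leading term ∝ h^2; use weight 4 = 2^2.
Numerator 4 × A(h/2) − A(h) = 4 × 1.4462582389 − 1.4374432825 = 4.3475896731
Divide by 2^2 − 1 = 3.
Extrapolated: 4.3475896731 / 3 = 1.4491965577
Gap between inputs: 8.815e-03; correction applied: +0.0029383188.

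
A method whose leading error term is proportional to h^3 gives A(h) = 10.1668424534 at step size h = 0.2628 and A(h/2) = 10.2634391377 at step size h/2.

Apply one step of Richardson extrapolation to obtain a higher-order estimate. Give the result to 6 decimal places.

10.277239

Leading term ∝ h^3; use weight 8 = 2^3.
8 × 10.2634391377 − 10.1668424534 = 71.9406706482
Denominator 8 − 1 = 7.
R = 71.9406706482/7 = 10.2772386640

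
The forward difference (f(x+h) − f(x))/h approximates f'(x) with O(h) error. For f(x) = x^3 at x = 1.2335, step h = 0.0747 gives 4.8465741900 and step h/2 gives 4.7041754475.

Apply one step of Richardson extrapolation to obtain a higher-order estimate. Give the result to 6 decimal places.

With r = 1 the leading error scales as h^1, so the weight is 2^1 = 2.
2*4.7041754475 = 9.4083508950; 9.4083508950 − 4.8465741900 = 4.5617767050
Denominator 2 − 1 = 1.
Result: 4.5617767050
Shift from A(h/2): −0.1423987425.

4.561777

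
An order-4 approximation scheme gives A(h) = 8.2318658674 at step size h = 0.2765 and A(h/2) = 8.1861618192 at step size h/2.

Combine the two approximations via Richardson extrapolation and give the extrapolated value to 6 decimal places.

r = 4, so 2^r = 16.
16·8.1861618192 = 130.9785891072; subtract 8.2318658674 → 122.7467232398
Denominator 16 − 1 = 15.
R = 122.7467232398/15 = 8.1831148827

8.183115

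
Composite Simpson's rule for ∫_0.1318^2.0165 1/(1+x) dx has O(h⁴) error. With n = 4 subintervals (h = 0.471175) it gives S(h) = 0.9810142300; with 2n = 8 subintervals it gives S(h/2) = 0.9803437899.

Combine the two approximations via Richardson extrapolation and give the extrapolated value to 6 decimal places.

0.980299

Order 4 gives 2^r = 16 and 2^r − 1 = 15.
16·0.9803437899 − 0.9810142300 = 14.7044864084
14.7044864084 ÷ 15 = 0.9802990939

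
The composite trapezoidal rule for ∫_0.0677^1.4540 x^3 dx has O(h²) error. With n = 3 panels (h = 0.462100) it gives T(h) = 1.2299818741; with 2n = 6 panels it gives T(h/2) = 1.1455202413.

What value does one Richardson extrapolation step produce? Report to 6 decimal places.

1.117366

r = 2, so 2^r = 4.
Weighted: 4.5820809652 − 1.2299818741 = 3.3520990911
3.3520990911 ÷ 3 = 1.1173663637
Shift from A(h/2): −0.0281538776.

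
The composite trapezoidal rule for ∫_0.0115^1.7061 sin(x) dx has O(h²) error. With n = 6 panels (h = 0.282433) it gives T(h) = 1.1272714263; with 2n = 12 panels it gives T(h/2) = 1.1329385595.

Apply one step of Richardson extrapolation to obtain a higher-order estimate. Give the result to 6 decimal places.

r = 2: numerator weight 4, denominator 3.
4·1.1329385595 = 4.5317542380; subtract 1.1272714263 → 3.4044828117
Denominator 4 − 1 = 3.
R = 3.4044828117/3 = 1.1348276039

1.134828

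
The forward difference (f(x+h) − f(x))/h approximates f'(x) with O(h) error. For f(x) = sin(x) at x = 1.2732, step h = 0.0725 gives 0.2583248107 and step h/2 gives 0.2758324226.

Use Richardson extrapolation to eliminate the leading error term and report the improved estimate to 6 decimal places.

Order 1 gives 2^r = 2 and 2^r − 1 = 1.
2*0.2758324226 = 0.5516648452; 0.5516648452 − 0.2583248107 = 0.2933400345
Extrapolated: 0.2933400345 / 1 = 0.2933400345
Correction |R − A(h/2)| = 1.751e-02; gap |A(h/2) − A(h)| = 1.751e-02.

0.293340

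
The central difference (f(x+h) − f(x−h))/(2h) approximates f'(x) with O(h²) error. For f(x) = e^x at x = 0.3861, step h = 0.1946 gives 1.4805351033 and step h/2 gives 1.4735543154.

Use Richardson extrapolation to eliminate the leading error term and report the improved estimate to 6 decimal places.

Order 2 gives 2^r = 4 and 2^r − 1 = 3.
4×1.4735543154 = 5.8942172616; subtract 1.4805351033 → 4.4136821583
(4×1.4735543154 − 1.4805351033)/(4 − 1) = 1.4712273861
Correction |R − A(h/2)| = 2.327e-03; gap |A(h/2) − A(h)| = 6.981e-03.

1.471227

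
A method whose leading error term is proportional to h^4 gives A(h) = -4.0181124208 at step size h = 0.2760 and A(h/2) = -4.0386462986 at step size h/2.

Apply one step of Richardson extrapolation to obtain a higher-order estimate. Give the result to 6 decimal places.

Error is O(h^4); halving h shrinks it by 2^4 = 16.
2^4*A(h/2) = -64.6183407776; minus A(h) gives -60.6002283568.
Denominator 16 − 1 = 15.
(16*(-4.0386462986) − (-4.0181124208))/(16 − 1) = -4.0400152238
Shift from A(h/2): −0.0013689252.

-4.040015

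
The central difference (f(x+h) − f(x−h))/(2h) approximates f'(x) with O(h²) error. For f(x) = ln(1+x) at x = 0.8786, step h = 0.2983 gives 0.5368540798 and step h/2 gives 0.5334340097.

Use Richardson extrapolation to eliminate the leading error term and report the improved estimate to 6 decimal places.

Method order is 2; weight 2^2 = 4.
4·0.5334340097 = 2.1337360388; subtract 0.5368540798 → 1.5968819590
(4·0.5334340097 − 0.5368540798)/(4 − 1) = 0.5322939863

0.532294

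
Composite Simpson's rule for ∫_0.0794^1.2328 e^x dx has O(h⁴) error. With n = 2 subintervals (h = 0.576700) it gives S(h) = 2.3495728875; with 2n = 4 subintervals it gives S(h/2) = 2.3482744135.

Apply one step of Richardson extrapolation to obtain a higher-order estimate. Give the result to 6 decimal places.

The method has order 4: 2^4 = 16.
16·2.3482744135 = 37.5723906160; 37.5723906160 − 2.3495728875 = 35.2228177285
Divide by 2^4 − 1 = 15.
(16·2.3482744135 − 2.3495728875)/(16 − 1) = 2.3481878486

2.348188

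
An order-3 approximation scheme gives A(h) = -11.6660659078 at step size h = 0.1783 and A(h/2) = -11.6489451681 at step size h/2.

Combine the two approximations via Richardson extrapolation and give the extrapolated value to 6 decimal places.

Method order is 3; weight 2^3 = 8.
Top: 8(-11.6489451681) − (-11.6660659078) = -81.5254954370
Divide by 2^3 − 1 = 7.
(-81.5254954370) ÷ 7 = -11.6464993481

-11.646499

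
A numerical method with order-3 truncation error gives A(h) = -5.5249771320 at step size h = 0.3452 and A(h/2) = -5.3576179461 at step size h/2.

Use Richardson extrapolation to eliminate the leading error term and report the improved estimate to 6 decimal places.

Leading term ∝ h^3; use weight 8 = 2^3.
2^3·A(h/2) = -42.8609435688; minus A(h) gives -37.3359664368.
Divide by 2^3 − 1 = 7.
(8·(-5.3576179461) − (-5.5249771320))/(8 − 1) = -5.3337094910
Gap between inputs: 1.674e-01; correction applied: +0.0239084551.

-5.333709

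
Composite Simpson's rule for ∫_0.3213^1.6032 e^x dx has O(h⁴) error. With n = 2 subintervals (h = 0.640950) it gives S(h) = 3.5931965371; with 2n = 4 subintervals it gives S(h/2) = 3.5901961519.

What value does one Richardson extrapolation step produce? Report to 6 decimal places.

Error is O(h^4); halving h shrinks it by 2^4 = 16.
16×3.5901961519 − 3.5931965371 = 53.8499418933
53.8499418933 ÷ 15 = 3.5899961262
Gap between inputs: 3.000e-03; correction applied: −0.0002000257.

3.589996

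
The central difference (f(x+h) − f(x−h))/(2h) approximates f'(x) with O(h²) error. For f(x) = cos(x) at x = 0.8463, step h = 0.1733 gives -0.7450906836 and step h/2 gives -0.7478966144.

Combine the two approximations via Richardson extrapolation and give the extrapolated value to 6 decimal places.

-0.748832

r = 2: numerator weight 4, denominator 3.
4×(-0.7478966144) = -2.9915864576; (-2.9915864576) − (-0.7450906836) = -2.2464957740
Divide by 2^2 − 1 = 3.
So the Richardson estimate is -0.7488319247.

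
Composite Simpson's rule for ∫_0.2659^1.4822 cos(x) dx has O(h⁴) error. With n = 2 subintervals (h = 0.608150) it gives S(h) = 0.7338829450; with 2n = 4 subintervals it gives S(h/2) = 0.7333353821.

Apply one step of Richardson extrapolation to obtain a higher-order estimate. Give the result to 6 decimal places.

Method order is 4; weight 2^4 = 16.
16·0.7333353821 = 11.7333661136; subtract 0.7338829450 → 10.9994831686
10.9994831686 ÷ 15 = 0.7332988779

0.733299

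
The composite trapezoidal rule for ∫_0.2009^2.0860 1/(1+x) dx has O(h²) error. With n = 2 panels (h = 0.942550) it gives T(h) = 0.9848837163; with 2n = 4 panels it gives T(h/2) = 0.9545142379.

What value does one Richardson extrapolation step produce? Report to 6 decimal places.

Error is O(h^2); halving h shrinks it by 2^2 = 4.
4·0.9545142379 = 3.8180569516; 3.8180569516 − 0.9848837163 = 2.8331732353
Denominator 4 − 1 = 3.
R = 2.8331732353/3 = 0.9443910784

0.944391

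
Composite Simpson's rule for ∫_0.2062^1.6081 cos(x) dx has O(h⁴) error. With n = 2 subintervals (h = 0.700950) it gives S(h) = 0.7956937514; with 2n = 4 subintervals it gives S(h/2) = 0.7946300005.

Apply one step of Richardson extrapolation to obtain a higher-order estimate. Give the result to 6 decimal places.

0.794559

The method has order 4: 2^4 = 16.
2^4×A(h/2) = 12.7140800080; minus A(h) gives 11.9183862566.
Extrapolated: 11.9183862566 / 15 = 0.7945590838
Shift from A(h/2): −0.0000709167.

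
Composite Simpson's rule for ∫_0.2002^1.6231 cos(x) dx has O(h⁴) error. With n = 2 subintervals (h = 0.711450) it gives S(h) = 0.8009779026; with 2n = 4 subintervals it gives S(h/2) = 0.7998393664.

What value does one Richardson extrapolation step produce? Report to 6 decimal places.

0.799763

With r = 4 the leading error scales as h^4, so the weight is 2^4 = 16.
A(h/2) − A(h) = 0.7998393664 − 0.8009779026 = -0.0011385362
Divide by 2^4 − 1 = 15: (-0.0011385362)/15 = -0.0000759024
R = 0.7998393664 − 0.0000759024 = 0.7997634640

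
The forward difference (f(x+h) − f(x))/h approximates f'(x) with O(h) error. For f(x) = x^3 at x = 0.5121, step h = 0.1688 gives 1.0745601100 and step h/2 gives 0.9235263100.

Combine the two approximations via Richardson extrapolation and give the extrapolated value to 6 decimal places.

0.772493

r = 1, so 2^r = 2.
Numerator 2×A(h/2) − A(h) = 2×0.9235263100 − 1.0745601100 = 0.7724925100
Extrapolated: 0.7724925100 / 1 = 0.7724925100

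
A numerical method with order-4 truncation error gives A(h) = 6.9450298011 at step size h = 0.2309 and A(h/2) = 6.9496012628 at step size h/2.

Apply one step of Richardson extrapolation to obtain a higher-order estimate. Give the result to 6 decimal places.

6.949906

Error is O(h^4); halving h shrinks it by 2^4 = 16.
2^4*A(h/2) = 111.1936202048; minus A(h) gives 104.2485904037.
Divide by 2^4 − 1 = 15.
R = 104.2485904037/15 = 6.9499060269
Gap between inputs: 4.571e-03; correction applied: +0.0003047641.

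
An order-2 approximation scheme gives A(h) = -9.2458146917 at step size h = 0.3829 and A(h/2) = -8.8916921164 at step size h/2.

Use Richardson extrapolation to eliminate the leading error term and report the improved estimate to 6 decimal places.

-8.773651

With r = 2 the leading error scales as h^2, so the weight is 2^2 = 4.
Top: 4(-8.8916921164) − (-9.2458146917) = -26.3209537739
(-26.3209537739) ÷ 3 = -8.7736512580
Correction |R − A(h/2)| = 1.180e-01; gap |A(h/2) − A(h)| = 3.541e-01.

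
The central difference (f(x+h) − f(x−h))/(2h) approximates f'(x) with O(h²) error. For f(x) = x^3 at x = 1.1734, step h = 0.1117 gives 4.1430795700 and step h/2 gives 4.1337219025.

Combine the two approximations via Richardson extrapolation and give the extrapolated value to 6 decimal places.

4.130603

Order 2 gives 2^r = 4 and 2^r − 1 = 3.
Top: 4(4.1337219025) − (4.1430795700) = 12.3918080400
Divide by 2^2 − 1 = 3.
Extrapolated: 12.3918080400 / 3 = 4.1306026800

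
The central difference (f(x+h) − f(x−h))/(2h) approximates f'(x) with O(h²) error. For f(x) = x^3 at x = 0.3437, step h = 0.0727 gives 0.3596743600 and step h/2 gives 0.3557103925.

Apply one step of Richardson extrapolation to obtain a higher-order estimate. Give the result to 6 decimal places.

The method has order 2: 2^2 = 4.
4·0.3557103925 = 1.4228415700; subtract 0.3596743600 → 1.0631672100
Denominator 4 − 1 = 3.
So the Richardson estimate is 0.3543890700.
Correction |R − A(h/2)| = 1.321e-03; gap |A(h/2) − A(h)| = 3.964e-03.

0.354389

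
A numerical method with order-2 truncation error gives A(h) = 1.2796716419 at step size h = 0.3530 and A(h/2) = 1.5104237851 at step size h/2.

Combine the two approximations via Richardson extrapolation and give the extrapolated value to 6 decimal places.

Error is O(h^2); halving h shrinks it by 2^2 = 4.
Difference of the inputs: 1.5104237851 − 1.2796716419 = 0.2307521432
Correction (A(h/2) − A(h))/(4 − 1) = 0.2307521432/3 = 0.0769173811
R = A(h/2) + (A(h/2) − A(h))/3 = 1.5104237851 + 0.0769173811 = 1.5873411662

1.587341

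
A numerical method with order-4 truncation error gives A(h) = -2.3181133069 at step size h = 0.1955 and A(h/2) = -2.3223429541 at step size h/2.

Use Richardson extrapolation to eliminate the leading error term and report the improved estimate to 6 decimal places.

-2.322625

r = 4, so 2^r = 16.
16·(-2.3223429541) = -37.1574872656; subtract (-2.3181133069) → -34.8393739587
R = (-34.8393739587)/15 = -2.3226249306
Gap between inputs: 4.230e-03; correction applied: −0.0002819765.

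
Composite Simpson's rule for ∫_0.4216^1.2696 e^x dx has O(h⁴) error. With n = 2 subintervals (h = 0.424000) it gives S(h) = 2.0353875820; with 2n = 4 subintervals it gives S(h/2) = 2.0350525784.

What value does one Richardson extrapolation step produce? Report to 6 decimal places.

2.035030

With r = 4 the leading error scales as h^4, so the weight is 2^4 = 16.
Weighted: 32.5608412544 − 2.0353875820 = 30.5254536724
Extrapolated: 30.5254536724 / 15 = 2.0350302448
Correction |R − A(h/2)| = 2.233e-05; gap |A(h/2) − A(h)| = 3.350e-04.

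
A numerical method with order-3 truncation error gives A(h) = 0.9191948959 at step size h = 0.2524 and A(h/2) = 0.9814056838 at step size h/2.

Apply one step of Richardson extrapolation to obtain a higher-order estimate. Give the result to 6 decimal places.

Method order is 3; weight 2^3 = 8.
8×0.9814056838 = 7.8512454704; subtract 0.9191948959 → 6.9320505745
Extrapolated: 6.9320505745 / 7 = 0.9902929392

0.990293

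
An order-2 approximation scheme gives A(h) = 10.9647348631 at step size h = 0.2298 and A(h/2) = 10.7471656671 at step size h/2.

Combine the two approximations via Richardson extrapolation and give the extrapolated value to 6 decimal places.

The method has order 2: 2^2 = 4.
Numerator 4×A(h/2) − A(h) = 4×10.7471656671 − 10.9647348631 = 32.0239278053
Divide by 2^2 − 1 = 3.
(4×10.7471656671 − 10.9647348631)/(4 − 1) = 10.6746426018
Shift from A(h/2): −0.0725230653.

10.674643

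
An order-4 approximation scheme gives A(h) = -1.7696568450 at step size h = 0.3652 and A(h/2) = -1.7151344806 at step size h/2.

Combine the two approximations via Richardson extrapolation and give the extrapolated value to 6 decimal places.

Method order is 4; weight 2^4 = 16.
Top: 16(-1.7151344806) − (-1.7696568450) = -25.6724948446
Divide by 2^4 − 1 = 15.
(-25.6724948446) ÷ 15 = -1.7114996563

-1.711500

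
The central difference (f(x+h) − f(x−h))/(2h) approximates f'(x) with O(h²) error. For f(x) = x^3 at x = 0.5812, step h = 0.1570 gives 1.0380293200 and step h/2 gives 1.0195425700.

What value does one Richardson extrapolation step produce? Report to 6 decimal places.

1.013380

Leading term ∝ h^2; use weight 4 = 2^2.
Top: 4(1.0195425700) − (1.0380293200) = 3.0401409600
(4·1.0195425700 − 1.0380293200)/(4 − 1) = 1.0133803200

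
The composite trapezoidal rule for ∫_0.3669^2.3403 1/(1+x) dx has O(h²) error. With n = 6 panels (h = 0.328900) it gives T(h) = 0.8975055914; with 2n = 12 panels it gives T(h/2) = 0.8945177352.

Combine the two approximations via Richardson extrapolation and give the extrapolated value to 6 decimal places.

r = 2: numerator weight 4, denominator 3.
Top: 4(0.8945177352) − (0.8975055914) = 2.6805653494
2.6805653494 ÷ 3 = 0.8935217831

0.893522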